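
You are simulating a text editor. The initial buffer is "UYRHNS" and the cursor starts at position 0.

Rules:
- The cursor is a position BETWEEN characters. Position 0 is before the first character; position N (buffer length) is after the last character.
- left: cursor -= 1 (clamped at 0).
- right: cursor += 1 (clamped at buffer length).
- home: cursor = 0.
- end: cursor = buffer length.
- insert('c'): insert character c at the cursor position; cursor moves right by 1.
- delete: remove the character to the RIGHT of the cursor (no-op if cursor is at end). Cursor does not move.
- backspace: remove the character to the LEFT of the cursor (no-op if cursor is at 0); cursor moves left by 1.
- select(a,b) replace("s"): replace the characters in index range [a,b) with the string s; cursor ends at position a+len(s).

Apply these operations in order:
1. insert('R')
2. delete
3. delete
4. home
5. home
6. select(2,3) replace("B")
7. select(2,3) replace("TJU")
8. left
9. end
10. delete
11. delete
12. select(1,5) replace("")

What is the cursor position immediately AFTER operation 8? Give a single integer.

Answer: 4

Derivation:
After op 1 (insert('R')): buf='RUYRHNS' cursor=1
After op 2 (delete): buf='RYRHNS' cursor=1
After op 3 (delete): buf='RRHNS' cursor=1
After op 4 (home): buf='RRHNS' cursor=0
After op 5 (home): buf='RRHNS' cursor=0
After op 6 (select(2,3) replace("B")): buf='RRBNS' cursor=3
After op 7 (select(2,3) replace("TJU")): buf='RRTJUNS' cursor=5
After op 8 (left): buf='RRTJUNS' cursor=4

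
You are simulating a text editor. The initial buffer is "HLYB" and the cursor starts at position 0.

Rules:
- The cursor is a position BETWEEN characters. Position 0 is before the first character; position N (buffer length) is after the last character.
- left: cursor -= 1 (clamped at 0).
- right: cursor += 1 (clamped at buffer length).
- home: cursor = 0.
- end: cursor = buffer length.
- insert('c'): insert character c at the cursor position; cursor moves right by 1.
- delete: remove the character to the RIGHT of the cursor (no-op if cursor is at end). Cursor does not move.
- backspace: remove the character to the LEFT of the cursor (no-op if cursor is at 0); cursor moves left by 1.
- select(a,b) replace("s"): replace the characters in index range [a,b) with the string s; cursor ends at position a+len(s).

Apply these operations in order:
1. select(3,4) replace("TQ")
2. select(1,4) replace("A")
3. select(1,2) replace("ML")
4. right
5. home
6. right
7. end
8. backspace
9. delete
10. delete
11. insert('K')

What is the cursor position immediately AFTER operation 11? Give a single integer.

Answer: 4

Derivation:
After op 1 (select(3,4) replace("TQ")): buf='HLYTQ' cursor=5
After op 2 (select(1,4) replace("A")): buf='HAQ' cursor=2
After op 3 (select(1,2) replace("ML")): buf='HMLQ' cursor=3
After op 4 (right): buf='HMLQ' cursor=4
After op 5 (home): buf='HMLQ' cursor=0
After op 6 (right): buf='HMLQ' cursor=1
After op 7 (end): buf='HMLQ' cursor=4
After op 8 (backspace): buf='HML' cursor=3
After op 9 (delete): buf='HML' cursor=3
After op 10 (delete): buf='HML' cursor=3
After op 11 (insert('K')): buf='HMLK' cursor=4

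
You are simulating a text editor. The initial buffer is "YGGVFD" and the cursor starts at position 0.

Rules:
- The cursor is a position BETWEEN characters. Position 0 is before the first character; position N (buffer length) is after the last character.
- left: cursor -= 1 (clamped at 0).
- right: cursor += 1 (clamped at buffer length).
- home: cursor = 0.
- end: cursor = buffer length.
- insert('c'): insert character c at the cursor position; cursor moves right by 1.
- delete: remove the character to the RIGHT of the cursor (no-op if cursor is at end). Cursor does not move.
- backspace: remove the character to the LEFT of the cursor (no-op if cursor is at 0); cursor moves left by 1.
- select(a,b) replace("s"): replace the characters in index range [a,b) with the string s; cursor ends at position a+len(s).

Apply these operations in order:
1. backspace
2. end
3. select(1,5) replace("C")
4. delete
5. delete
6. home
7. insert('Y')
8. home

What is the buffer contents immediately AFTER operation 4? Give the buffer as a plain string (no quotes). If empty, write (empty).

Answer: YC

Derivation:
After op 1 (backspace): buf='YGGVFD' cursor=0
After op 2 (end): buf='YGGVFD' cursor=6
After op 3 (select(1,5) replace("C")): buf='YCD' cursor=2
After op 4 (delete): buf='YC' cursor=2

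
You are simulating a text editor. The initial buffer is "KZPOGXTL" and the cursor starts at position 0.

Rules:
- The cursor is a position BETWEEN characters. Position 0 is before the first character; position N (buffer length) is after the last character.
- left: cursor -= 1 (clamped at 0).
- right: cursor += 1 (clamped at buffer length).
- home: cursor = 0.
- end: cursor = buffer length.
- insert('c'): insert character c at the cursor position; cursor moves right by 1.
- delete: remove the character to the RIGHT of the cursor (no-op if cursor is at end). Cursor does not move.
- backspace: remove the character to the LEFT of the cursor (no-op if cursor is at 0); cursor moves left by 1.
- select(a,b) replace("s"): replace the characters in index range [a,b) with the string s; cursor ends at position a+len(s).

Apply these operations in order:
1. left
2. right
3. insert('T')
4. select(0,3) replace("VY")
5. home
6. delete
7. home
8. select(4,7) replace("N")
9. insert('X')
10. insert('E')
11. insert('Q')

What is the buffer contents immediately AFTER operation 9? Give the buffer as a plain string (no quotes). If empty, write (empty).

After op 1 (left): buf='KZPOGXTL' cursor=0
After op 2 (right): buf='KZPOGXTL' cursor=1
After op 3 (insert('T')): buf='KTZPOGXTL' cursor=2
After op 4 (select(0,3) replace("VY")): buf='VYPOGXTL' cursor=2
After op 5 (home): buf='VYPOGXTL' cursor=0
After op 6 (delete): buf='YPOGXTL' cursor=0
After op 7 (home): buf='YPOGXTL' cursor=0
After op 8 (select(4,7) replace("N")): buf='YPOGN' cursor=5
After op 9 (insert('X')): buf='YPOGNX' cursor=6

Answer: YPOGNX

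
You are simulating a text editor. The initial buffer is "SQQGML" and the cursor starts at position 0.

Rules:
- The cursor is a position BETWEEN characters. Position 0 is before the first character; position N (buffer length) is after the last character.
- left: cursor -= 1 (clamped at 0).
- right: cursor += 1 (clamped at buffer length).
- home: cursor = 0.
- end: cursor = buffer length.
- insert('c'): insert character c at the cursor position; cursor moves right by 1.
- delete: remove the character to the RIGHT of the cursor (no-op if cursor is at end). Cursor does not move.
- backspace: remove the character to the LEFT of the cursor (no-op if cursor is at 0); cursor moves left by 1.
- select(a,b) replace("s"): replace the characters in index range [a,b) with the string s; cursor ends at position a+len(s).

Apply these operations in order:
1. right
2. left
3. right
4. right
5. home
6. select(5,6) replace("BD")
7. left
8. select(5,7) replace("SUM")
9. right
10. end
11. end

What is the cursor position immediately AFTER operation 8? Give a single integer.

After op 1 (right): buf='SQQGML' cursor=1
After op 2 (left): buf='SQQGML' cursor=0
After op 3 (right): buf='SQQGML' cursor=1
After op 4 (right): buf='SQQGML' cursor=2
After op 5 (home): buf='SQQGML' cursor=0
After op 6 (select(5,6) replace("BD")): buf='SQQGMBD' cursor=7
After op 7 (left): buf='SQQGMBD' cursor=6
After op 8 (select(5,7) replace("SUM")): buf='SQQGMSUM' cursor=8

Answer: 8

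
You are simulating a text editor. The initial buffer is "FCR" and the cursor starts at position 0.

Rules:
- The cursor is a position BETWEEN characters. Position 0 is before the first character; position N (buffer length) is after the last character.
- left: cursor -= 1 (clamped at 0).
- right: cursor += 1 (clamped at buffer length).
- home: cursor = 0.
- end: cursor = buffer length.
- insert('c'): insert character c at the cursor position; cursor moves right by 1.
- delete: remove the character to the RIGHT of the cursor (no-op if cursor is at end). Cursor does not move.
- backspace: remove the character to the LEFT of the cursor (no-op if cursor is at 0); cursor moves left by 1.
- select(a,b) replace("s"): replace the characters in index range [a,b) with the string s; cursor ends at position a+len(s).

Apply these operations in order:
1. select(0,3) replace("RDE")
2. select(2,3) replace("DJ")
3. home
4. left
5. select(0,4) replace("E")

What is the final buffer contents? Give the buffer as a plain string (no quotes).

After op 1 (select(0,3) replace("RDE")): buf='RDE' cursor=3
After op 2 (select(2,3) replace("DJ")): buf='RDDJ' cursor=4
After op 3 (home): buf='RDDJ' cursor=0
After op 4 (left): buf='RDDJ' cursor=0
After op 5 (select(0,4) replace("E")): buf='E' cursor=1

Answer: E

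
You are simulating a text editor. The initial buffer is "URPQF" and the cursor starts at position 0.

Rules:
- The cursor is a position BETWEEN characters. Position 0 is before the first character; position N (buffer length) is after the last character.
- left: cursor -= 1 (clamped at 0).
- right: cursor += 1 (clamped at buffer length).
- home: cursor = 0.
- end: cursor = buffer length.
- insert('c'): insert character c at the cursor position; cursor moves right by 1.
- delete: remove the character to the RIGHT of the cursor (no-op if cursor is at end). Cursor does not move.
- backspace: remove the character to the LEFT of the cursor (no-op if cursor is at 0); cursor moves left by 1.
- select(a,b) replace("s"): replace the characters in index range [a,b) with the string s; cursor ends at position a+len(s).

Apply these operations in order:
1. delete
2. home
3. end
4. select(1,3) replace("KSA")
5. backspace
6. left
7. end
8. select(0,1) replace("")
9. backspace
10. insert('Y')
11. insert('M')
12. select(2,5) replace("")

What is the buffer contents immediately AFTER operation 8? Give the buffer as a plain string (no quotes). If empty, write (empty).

Answer: KSF

Derivation:
After op 1 (delete): buf='RPQF' cursor=0
After op 2 (home): buf='RPQF' cursor=0
After op 3 (end): buf='RPQF' cursor=4
After op 4 (select(1,3) replace("KSA")): buf='RKSAF' cursor=4
After op 5 (backspace): buf='RKSF' cursor=3
After op 6 (left): buf='RKSF' cursor=2
After op 7 (end): buf='RKSF' cursor=4
After op 8 (select(0,1) replace("")): buf='KSF' cursor=0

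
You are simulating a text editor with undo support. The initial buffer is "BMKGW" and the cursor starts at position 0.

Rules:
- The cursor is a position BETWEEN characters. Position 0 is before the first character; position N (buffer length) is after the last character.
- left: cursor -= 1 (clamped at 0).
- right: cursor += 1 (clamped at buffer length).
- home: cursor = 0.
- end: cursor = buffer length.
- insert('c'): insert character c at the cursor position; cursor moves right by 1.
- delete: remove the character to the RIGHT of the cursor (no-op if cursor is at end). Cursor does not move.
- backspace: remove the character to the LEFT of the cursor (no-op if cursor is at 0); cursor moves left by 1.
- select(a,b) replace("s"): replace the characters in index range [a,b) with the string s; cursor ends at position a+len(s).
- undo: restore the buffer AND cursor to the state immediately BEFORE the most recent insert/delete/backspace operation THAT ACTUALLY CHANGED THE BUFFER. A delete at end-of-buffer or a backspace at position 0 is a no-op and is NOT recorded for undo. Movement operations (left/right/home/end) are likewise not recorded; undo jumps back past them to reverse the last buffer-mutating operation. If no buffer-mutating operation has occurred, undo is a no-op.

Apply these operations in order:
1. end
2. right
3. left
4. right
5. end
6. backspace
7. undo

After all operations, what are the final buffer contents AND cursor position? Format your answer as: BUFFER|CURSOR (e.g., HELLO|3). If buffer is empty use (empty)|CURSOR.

Answer: BMKGW|5

Derivation:
After op 1 (end): buf='BMKGW' cursor=5
After op 2 (right): buf='BMKGW' cursor=5
After op 3 (left): buf='BMKGW' cursor=4
After op 4 (right): buf='BMKGW' cursor=5
After op 5 (end): buf='BMKGW' cursor=5
After op 6 (backspace): buf='BMKG' cursor=4
After op 7 (undo): buf='BMKGW' cursor=5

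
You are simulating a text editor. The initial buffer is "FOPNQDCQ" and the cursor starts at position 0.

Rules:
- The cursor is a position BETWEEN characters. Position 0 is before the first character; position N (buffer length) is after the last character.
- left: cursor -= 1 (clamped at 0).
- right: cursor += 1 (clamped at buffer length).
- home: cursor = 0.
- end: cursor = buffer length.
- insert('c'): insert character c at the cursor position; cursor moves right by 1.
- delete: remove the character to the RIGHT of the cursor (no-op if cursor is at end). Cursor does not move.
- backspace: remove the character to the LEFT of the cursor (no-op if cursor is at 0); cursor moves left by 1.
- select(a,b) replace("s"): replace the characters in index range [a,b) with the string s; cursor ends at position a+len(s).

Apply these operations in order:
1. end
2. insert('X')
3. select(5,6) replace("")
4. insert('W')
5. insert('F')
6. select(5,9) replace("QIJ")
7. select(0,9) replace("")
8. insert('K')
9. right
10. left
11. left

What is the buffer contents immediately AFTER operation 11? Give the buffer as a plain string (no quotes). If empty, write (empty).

Answer: K

Derivation:
After op 1 (end): buf='FOPNQDCQ' cursor=8
After op 2 (insert('X')): buf='FOPNQDCQX' cursor=9
After op 3 (select(5,6) replace("")): buf='FOPNQCQX' cursor=5
After op 4 (insert('W')): buf='FOPNQWCQX' cursor=6
After op 5 (insert('F')): buf='FOPNQWFCQX' cursor=7
After op 6 (select(5,9) replace("QIJ")): buf='FOPNQQIJX' cursor=8
After op 7 (select(0,9) replace("")): buf='(empty)' cursor=0
After op 8 (insert('K')): buf='K' cursor=1
After op 9 (right): buf='K' cursor=1
After op 10 (left): buf='K' cursor=0
After op 11 (left): buf='K' cursor=0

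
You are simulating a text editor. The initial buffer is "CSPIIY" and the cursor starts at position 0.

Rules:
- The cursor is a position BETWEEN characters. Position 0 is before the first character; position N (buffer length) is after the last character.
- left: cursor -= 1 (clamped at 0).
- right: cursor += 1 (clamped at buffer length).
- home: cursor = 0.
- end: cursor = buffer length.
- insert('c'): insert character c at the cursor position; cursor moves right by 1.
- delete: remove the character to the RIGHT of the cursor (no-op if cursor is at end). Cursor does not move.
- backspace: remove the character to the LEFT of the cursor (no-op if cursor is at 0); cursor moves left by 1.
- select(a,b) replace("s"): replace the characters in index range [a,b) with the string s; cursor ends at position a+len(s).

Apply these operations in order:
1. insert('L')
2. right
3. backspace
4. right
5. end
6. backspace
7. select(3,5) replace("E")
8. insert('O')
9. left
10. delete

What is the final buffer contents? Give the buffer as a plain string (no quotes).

Answer: LSPE

Derivation:
After op 1 (insert('L')): buf='LCSPIIY' cursor=1
After op 2 (right): buf='LCSPIIY' cursor=2
After op 3 (backspace): buf='LSPIIY' cursor=1
After op 4 (right): buf='LSPIIY' cursor=2
After op 5 (end): buf='LSPIIY' cursor=6
After op 6 (backspace): buf='LSPII' cursor=5
After op 7 (select(3,5) replace("E")): buf='LSPE' cursor=4
After op 8 (insert('O')): buf='LSPEO' cursor=5
After op 9 (left): buf='LSPEO' cursor=4
After op 10 (delete): buf='LSPE' cursor=4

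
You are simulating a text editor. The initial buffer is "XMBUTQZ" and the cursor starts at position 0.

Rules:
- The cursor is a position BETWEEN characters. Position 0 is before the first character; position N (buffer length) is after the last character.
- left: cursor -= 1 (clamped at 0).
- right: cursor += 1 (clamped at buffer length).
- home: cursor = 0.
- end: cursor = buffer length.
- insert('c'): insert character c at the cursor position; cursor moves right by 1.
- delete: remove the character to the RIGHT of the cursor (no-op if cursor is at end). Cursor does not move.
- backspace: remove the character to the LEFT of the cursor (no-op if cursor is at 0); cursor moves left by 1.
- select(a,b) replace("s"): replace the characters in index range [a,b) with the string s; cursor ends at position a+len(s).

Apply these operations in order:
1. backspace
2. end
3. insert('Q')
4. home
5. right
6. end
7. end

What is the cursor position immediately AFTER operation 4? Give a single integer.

Answer: 0

Derivation:
After op 1 (backspace): buf='XMBUTQZ' cursor=0
After op 2 (end): buf='XMBUTQZ' cursor=7
After op 3 (insert('Q')): buf='XMBUTQZQ' cursor=8
After op 4 (home): buf='XMBUTQZQ' cursor=0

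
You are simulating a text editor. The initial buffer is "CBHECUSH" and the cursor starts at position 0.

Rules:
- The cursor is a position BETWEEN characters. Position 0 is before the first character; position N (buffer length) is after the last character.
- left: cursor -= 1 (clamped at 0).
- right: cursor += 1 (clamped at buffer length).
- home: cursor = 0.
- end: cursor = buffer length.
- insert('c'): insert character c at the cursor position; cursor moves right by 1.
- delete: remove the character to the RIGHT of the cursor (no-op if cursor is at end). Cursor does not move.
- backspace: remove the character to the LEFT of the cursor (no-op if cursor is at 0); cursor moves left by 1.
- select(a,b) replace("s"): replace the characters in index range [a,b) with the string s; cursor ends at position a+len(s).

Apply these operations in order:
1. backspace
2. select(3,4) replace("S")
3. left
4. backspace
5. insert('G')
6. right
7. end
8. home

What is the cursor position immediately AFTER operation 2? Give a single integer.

Answer: 4

Derivation:
After op 1 (backspace): buf='CBHECUSH' cursor=0
After op 2 (select(3,4) replace("S")): buf='CBHSCUSH' cursor=4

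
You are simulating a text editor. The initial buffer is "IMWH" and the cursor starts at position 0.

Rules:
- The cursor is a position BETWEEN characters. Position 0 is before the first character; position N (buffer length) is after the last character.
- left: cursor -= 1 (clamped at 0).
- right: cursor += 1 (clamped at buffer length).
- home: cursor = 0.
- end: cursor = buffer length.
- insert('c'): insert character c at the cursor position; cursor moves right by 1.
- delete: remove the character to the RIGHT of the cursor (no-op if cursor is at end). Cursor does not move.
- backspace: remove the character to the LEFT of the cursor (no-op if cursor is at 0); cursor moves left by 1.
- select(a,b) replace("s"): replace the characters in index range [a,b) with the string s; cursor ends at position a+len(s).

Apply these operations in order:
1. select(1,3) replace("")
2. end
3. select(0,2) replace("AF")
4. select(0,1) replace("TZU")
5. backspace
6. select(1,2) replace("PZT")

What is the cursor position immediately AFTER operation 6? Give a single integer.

Answer: 4

Derivation:
After op 1 (select(1,3) replace("")): buf='IH' cursor=1
After op 2 (end): buf='IH' cursor=2
After op 3 (select(0,2) replace("AF")): buf='AF' cursor=2
After op 4 (select(0,1) replace("TZU")): buf='TZUF' cursor=3
After op 5 (backspace): buf='TZF' cursor=2
After op 6 (select(1,2) replace("PZT")): buf='TPZTF' cursor=4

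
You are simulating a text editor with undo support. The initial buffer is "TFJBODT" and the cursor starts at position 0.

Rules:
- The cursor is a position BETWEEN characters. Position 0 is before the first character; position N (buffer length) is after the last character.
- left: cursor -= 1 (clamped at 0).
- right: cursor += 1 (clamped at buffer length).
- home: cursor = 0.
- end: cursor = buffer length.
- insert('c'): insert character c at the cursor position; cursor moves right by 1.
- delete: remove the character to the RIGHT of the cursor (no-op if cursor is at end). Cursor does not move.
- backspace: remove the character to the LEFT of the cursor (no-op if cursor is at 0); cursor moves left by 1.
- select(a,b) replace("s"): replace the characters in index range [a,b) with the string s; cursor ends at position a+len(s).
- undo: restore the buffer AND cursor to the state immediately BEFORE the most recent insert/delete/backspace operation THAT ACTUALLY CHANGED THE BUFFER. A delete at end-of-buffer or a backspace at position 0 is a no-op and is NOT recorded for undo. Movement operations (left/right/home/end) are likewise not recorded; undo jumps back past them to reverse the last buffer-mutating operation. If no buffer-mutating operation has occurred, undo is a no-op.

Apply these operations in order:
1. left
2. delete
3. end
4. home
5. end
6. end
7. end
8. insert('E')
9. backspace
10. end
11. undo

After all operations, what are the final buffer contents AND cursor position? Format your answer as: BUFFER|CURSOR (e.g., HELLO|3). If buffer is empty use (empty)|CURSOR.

After op 1 (left): buf='TFJBODT' cursor=0
After op 2 (delete): buf='FJBODT' cursor=0
After op 3 (end): buf='FJBODT' cursor=6
After op 4 (home): buf='FJBODT' cursor=0
After op 5 (end): buf='FJBODT' cursor=6
After op 6 (end): buf='FJBODT' cursor=6
After op 7 (end): buf='FJBODT' cursor=6
After op 8 (insert('E')): buf='FJBODTE' cursor=7
After op 9 (backspace): buf='FJBODT' cursor=6
After op 10 (end): buf='FJBODT' cursor=6
After op 11 (undo): buf='FJBODTE' cursor=7

Answer: FJBODTE|7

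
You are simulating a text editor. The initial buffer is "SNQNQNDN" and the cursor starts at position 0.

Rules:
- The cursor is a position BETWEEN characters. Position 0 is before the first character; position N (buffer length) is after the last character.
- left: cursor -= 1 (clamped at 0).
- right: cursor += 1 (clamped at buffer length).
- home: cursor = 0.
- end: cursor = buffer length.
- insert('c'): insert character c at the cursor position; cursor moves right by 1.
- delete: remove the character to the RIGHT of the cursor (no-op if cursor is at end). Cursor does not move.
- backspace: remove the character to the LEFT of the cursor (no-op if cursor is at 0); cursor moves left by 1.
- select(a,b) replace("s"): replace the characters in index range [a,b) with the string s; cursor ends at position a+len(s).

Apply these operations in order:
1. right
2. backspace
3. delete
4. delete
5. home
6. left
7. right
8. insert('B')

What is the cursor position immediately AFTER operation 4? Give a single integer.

Answer: 0

Derivation:
After op 1 (right): buf='SNQNQNDN' cursor=1
After op 2 (backspace): buf='NQNQNDN' cursor=0
After op 3 (delete): buf='QNQNDN' cursor=0
After op 4 (delete): buf='NQNDN' cursor=0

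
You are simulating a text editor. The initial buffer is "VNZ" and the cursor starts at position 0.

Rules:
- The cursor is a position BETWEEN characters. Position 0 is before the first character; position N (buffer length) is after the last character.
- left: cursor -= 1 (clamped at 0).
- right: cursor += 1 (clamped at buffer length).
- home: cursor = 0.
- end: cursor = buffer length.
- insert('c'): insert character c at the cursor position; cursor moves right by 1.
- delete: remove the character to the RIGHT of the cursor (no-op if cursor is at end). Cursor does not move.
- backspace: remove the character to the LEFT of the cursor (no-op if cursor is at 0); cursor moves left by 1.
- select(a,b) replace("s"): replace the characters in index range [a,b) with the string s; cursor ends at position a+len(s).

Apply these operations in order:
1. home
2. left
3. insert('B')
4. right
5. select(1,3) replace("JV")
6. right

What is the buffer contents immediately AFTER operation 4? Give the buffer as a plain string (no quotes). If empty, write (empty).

Answer: BVNZ

Derivation:
After op 1 (home): buf='VNZ' cursor=0
After op 2 (left): buf='VNZ' cursor=0
After op 3 (insert('B')): buf='BVNZ' cursor=1
After op 4 (right): buf='BVNZ' cursor=2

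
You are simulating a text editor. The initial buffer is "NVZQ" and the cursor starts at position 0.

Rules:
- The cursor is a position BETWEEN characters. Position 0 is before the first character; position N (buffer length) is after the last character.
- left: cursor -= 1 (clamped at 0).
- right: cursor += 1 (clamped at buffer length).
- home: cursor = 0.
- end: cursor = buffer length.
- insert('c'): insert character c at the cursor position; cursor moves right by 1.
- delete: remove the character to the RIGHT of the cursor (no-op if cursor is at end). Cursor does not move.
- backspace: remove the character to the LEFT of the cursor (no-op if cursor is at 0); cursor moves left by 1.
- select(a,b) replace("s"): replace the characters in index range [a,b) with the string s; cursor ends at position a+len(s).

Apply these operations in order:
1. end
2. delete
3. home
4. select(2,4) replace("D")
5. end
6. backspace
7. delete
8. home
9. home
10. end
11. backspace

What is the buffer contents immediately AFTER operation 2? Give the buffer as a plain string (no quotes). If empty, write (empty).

After op 1 (end): buf='NVZQ' cursor=4
After op 2 (delete): buf='NVZQ' cursor=4

Answer: NVZQ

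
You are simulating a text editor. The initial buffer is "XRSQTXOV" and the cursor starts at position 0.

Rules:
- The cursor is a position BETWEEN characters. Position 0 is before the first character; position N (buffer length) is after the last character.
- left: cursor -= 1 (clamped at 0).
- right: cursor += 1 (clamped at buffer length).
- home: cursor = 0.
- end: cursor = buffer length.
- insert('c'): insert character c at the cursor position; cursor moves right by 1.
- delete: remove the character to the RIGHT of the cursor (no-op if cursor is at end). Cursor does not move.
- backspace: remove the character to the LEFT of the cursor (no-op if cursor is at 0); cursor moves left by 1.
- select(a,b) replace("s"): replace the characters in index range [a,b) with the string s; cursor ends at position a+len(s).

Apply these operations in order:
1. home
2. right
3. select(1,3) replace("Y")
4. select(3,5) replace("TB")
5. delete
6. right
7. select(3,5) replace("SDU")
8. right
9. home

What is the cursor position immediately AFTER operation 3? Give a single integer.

After op 1 (home): buf='XRSQTXOV' cursor=0
After op 2 (right): buf='XRSQTXOV' cursor=1
After op 3 (select(1,3) replace("Y")): buf='XYQTXOV' cursor=2

Answer: 2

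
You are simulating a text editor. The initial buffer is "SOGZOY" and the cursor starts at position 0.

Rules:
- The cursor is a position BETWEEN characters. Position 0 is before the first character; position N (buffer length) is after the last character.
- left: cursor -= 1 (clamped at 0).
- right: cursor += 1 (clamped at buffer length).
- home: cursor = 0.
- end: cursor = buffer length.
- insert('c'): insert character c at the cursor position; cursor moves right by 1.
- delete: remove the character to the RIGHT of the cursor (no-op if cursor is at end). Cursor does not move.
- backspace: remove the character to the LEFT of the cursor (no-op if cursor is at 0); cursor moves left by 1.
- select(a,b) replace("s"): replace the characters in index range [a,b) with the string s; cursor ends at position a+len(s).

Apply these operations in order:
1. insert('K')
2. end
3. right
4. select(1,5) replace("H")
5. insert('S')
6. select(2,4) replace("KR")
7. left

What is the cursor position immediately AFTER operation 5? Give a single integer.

After op 1 (insert('K')): buf='KSOGZOY' cursor=1
After op 2 (end): buf='KSOGZOY' cursor=7
After op 3 (right): buf='KSOGZOY' cursor=7
After op 4 (select(1,5) replace("H")): buf='KHOY' cursor=2
After op 5 (insert('S')): buf='KHSOY' cursor=3

Answer: 3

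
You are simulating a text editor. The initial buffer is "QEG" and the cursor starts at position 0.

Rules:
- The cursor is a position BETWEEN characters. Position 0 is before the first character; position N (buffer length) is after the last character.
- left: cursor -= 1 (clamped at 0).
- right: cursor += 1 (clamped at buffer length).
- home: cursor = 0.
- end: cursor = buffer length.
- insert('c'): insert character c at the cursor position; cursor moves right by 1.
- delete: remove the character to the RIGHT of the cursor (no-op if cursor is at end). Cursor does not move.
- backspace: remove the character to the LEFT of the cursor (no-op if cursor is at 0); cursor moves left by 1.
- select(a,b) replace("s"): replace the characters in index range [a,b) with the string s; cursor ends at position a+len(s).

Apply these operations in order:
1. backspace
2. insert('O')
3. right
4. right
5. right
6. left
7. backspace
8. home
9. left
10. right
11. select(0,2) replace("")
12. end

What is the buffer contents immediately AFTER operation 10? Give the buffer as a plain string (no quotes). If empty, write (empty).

After op 1 (backspace): buf='QEG' cursor=0
After op 2 (insert('O')): buf='OQEG' cursor=1
After op 3 (right): buf='OQEG' cursor=2
After op 4 (right): buf='OQEG' cursor=3
After op 5 (right): buf='OQEG' cursor=4
After op 6 (left): buf='OQEG' cursor=3
After op 7 (backspace): buf='OQG' cursor=2
After op 8 (home): buf='OQG' cursor=0
After op 9 (left): buf='OQG' cursor=0
After op 10 (right): buf='OQG' cursor=1

Answer: OQG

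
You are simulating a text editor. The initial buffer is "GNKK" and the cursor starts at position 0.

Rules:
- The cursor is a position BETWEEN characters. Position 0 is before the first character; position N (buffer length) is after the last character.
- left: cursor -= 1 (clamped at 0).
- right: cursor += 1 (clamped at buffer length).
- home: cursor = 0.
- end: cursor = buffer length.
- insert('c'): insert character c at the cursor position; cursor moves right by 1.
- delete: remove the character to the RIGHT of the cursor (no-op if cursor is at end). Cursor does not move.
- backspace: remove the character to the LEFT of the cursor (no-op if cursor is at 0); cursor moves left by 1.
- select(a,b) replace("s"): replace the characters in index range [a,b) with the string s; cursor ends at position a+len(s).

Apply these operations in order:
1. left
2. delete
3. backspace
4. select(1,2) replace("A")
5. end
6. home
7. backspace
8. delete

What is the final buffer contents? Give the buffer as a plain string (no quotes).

After op 1 (left): buf='GNKK' cursor=0
After op 2 (delete): buf='NKK' cursor=0
After op 3 (backspace): buf='NKK' cursor=0
After op 4 (select(1,2) replace("A")): buf='NAK' cursor=2
After op 5 (end): buf='NAK' cursor=3
After op 6 (home): buf='NAK' cursor=0
After op 7 (backspace): buf='NAK' cursor=0
After op 8 (delete): buf='AK' cursor=0

Answer: AK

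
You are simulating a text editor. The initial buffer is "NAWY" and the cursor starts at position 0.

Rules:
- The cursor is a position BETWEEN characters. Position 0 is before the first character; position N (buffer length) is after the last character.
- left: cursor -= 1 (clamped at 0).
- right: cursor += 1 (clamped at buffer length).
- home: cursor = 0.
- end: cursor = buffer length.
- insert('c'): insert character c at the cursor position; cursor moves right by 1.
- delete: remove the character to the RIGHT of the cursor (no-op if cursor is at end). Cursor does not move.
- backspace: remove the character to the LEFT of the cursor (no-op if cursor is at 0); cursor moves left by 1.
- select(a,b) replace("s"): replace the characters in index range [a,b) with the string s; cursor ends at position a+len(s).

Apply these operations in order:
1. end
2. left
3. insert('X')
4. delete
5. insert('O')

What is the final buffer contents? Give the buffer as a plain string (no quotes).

Answer: NAWXO

Derivation:
After op 1 (end): buf='NAWY' cursor=4
After op 2 (left): buf='NAWY' cursor=3
After op 3 (insert('X')): buf='NAWXY' cursor=4
After op 4 (delete): buf='NAWX' cursor=4
After op 5 (insert('O')): buf='NAWXO' cursor=5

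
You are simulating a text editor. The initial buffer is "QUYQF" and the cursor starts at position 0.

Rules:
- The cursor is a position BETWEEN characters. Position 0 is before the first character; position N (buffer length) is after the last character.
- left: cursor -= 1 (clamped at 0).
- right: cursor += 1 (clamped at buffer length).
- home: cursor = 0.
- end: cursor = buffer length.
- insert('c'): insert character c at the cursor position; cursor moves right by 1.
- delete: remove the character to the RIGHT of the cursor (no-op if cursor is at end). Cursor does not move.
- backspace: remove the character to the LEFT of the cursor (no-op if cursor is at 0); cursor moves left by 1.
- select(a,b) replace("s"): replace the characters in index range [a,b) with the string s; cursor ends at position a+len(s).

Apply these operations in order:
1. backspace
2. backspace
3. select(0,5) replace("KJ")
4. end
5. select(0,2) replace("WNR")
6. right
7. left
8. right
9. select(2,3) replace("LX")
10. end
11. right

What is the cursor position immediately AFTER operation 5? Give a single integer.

After op 1 (backspace): buf='QUYQF' cursor=0
After op 2 (backspace): buf='QUYQF' cursor=0
After op 3 (select(0,5) replace("KJ")): buf='KJ' cursor=2
After op 4 (end): buf='KJ' cursor=2
After op 5 (select(0,2) replace("WNR")): buf='WNR' cursor=3

Answer: 3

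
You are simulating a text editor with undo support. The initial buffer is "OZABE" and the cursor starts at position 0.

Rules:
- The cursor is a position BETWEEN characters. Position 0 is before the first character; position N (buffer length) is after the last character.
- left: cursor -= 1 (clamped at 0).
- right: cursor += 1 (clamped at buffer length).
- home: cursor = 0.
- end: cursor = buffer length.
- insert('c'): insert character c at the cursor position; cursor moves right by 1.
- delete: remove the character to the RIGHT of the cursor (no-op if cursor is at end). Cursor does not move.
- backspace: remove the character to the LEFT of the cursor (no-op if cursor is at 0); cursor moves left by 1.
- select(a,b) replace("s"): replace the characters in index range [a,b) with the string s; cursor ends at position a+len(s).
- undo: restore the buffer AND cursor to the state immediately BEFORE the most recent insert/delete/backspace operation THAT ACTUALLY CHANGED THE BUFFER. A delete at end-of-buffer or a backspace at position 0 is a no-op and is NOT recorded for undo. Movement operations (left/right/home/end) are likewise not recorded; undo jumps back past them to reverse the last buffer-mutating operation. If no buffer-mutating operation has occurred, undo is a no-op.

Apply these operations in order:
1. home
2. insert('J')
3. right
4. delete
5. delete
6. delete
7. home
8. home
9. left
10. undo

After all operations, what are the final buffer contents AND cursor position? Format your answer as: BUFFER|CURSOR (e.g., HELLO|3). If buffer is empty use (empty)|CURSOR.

Answer: JOBE|2

Derivation:
After op 1 (home): buf='OZABE' cursor=0
After op 2 (insert('J')): buf='JOZABE' cursor=1
After op 3 (right): buf='JOZABE' cursor=2
After op 4 (delete): buf='JOABE' cursor=2
After op 5 (delete): buf='JOBE' cursor=2
After op 6 (delete): buf='JOE' cursor=2
After op 7 (home): buf='JOE' cursor=0
After op 8 (home): buf='JOE' cursor=0
After op 9 (left): buf='JOE' cursor=0
After op 10 (undo): buf='JOBE' cursor=2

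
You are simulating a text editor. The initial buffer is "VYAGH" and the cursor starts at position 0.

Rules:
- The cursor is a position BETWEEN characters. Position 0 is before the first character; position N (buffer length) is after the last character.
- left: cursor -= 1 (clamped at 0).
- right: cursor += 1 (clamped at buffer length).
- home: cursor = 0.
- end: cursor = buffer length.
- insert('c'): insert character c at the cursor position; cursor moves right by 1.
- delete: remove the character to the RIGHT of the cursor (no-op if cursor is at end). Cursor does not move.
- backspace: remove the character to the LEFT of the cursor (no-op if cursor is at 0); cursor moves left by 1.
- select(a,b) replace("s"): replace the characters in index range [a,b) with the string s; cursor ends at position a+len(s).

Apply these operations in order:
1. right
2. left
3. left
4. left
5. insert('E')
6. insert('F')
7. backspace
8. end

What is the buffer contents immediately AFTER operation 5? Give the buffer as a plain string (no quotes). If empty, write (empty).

After op 1 (right): buf='VYAGH' cursor=1
After op 2 (left): buf='VYAGH' cursor=0
After op 3 (left): buf='VYAGH' cursor=0
After op 4 (left): buf='VYAGH' cursor=0
After op 5 (insert('E')): buf='EVYAGH' cursor=1

Answer: EVYAGH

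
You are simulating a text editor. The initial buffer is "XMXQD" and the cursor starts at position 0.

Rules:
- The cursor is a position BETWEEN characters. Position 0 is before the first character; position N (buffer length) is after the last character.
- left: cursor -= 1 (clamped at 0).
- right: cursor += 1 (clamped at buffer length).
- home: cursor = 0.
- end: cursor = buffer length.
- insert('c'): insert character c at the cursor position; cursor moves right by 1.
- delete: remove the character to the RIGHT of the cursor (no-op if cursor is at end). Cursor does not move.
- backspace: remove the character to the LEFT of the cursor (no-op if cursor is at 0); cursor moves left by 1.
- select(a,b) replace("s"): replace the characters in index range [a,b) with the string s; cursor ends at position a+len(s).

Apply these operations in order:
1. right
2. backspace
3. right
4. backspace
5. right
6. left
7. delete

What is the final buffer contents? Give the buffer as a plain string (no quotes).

After op 1 (right): buf='XMXQD' cursor=1
After op 2 (backspace): buf='MXQD' cursor=0
After op 3 (right): buf='MXQD' cursor=1
After op 4 (backspace): buf='XQD' cursor=0
After op 5 (right): buf='XQD' cursor=1
After op 6 (left): buf='XQD' cursor=0
After op 7 (delete): buf='QD' cursor=0

Answer: QD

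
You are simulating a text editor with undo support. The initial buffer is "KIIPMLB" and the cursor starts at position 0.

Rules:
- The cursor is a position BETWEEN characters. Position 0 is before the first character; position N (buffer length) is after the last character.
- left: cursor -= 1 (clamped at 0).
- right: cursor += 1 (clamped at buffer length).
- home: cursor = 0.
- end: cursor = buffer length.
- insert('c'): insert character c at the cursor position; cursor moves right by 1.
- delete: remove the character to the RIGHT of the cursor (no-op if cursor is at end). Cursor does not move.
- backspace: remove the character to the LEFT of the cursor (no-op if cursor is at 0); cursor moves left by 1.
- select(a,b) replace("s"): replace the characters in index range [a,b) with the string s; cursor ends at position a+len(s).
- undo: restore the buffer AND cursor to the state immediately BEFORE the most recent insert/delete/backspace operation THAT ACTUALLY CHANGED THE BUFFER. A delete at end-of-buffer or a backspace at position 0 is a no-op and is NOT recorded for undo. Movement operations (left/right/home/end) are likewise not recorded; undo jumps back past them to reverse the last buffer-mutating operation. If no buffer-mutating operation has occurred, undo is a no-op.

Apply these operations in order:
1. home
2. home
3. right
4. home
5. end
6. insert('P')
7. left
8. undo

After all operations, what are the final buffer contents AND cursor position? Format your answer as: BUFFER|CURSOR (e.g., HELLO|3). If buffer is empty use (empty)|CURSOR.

Answer: KIIPMLB|7

Derivation:
After op 1 (home): buf='KIIPMLB' cursor=0
After op 2 (home): buf='KIIPMLB' cursor=0
After op 3 (right): buf='KIIPMLB' cursor=1
After op 4 (home): buf='KIIPMLB' cursor=0
After op 5 (end): buf='KIIPMLB' cursor=7
After op 6 (insert('P')): buf='KIIPMLBP' cursor=8
After op 7 (left): buf='KIIPMLBP' cursor=7
After op 8 (undo): buf='KIIPMLB' cursor=7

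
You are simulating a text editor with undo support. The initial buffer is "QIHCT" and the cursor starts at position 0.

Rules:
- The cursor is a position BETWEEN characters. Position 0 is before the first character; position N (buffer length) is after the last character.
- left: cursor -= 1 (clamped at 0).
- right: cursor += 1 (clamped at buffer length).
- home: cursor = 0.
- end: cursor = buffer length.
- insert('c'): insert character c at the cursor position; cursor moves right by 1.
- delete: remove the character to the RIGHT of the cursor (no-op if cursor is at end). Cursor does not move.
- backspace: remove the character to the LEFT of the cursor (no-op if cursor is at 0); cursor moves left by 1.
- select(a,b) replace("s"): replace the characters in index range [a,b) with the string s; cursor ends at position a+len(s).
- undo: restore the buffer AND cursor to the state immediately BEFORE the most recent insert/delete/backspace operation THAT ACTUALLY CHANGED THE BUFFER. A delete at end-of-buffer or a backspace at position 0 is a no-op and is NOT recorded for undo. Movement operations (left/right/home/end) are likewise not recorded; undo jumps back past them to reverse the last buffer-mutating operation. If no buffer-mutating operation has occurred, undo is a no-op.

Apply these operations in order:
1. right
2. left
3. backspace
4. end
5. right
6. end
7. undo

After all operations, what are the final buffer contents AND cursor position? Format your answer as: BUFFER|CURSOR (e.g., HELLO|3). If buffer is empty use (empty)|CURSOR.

After op 1 (right): buf='QIHCT' cursor=1
After op 2 (left): buf='QIHCT' cursor=0
After op 3 (backspace): buf='QIHCT' cursor=0
After op 4 (end): buf='QIHCT' cursor=5
After op 5 (right): buf='QIHCT' cursor=5
After op 6 (end): buf='QIHCT' cursor=5
After op 7 (undo): buf='QIHCT' cursor=5

Answer: QIHCT|5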